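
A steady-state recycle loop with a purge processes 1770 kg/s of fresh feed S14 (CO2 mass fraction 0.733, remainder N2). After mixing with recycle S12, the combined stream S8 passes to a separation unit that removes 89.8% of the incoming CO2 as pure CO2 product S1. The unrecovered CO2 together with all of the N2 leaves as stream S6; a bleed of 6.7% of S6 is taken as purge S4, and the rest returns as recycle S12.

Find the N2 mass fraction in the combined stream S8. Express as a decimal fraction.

N2 enters only via S14 and leaves only via the purge: 1770×0.267 = 0.067×(N2 in S6), and the separation unit passes all N2, so N2 in S8 = N2 in S6 = 7053.6 kg/s.
CO2 in S8: m_A = 1770×0.733 + (1−0.067)·(1−0.898)·m_A, so m_A = 1297.4/0.9048 = 1433.9 kg/s.
S8 = 1433.9 + 7053.6 = 8487.4 kg/s.
N2 fraction in S8 = 7053.6/8487.4 = 0.831.

0.831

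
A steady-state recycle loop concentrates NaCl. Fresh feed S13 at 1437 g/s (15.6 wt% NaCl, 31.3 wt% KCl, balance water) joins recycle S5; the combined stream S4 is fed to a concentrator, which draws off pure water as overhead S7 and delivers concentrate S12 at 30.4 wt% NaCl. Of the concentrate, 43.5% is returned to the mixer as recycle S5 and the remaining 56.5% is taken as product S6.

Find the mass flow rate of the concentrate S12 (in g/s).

Overall NaCl balance (none leaves overhead): NaCl in fresh feed = NaCl in product, i.e. 1437×0.156 = (1−0.435)·S12·0.304.
S12 = 224.17/(0.304×0.565) = 1305.1 g/s.

1305 g/s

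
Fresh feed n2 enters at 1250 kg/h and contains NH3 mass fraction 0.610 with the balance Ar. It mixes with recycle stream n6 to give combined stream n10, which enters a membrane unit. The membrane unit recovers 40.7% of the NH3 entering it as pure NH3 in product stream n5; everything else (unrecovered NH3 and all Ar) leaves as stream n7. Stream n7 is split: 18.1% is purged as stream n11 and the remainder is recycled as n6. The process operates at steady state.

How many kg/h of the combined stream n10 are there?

4176 kg/h

Ar enters only via n2 and leaves only via the purge: 1250×0.390 = 0.181×(Ar in n7), and the membrane unit passes all Ar, so Ar in n10 = Ar in n7 = 2693.4 kg/h.
NH3 in n10: m_A = 1250×0.610 + (1−0.181)·(1−0.407)·m_A, so m_A = 762.5/0.5143 = 1482.5 kg/h.
n10 = 1482.5 + 2693.4 = 4175.9 kg/h.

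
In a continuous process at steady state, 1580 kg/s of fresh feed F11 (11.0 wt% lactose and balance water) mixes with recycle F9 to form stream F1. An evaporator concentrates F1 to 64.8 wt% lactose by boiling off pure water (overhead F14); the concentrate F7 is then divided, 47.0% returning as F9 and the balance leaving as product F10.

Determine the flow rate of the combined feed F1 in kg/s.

Overall lactose balance (none leaves overhead): lactose in fresh feed = lactose in product, i.e. 1580×0.110 = (1−0.470)·F7·0.648.
F7 = 173.8/(0.648×0.530) = 506.06 kg/s.
Recycle F9 = 0.470×506.06 = 237.85 kg/s.
Combined feed F1 = 1580 + 237.85 = 1817.8 kg/s.

1818 kg/s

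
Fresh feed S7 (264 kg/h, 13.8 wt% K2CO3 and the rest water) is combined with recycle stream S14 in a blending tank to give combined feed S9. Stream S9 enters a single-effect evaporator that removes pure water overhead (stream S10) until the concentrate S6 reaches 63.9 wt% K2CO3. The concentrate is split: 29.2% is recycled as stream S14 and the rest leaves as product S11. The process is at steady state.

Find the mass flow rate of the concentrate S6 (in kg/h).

Overall K2CO3 balance (none leaves overhead): K2CO3 in fresh feed = K2CO3 in product, i.e. 264×0.138 = (1−0.292)·S6·0.639.
S6 = 36.432/(0.639×0.708) = 80.528 kg/h.

80.53 kg/h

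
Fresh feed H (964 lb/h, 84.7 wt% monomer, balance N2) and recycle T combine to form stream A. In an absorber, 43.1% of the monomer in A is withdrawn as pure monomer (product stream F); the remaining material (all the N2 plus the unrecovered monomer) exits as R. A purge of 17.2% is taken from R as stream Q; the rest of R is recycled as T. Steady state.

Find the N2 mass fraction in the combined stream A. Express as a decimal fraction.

N2 enters only via H and leaves only via the purge: 964×0.153 = 0.172×(N2 in R), and the absorber passes all N2, so N2 in A = N2 in R = 857.51 lb/h.
monomer in A: m_A = 964×0.847 + (1−0.172)·(1−0.431)·m_A, so m_A = 816.51/0.5289 = 1543.9 lb/h.
A = 1543.9 + 857.51 = 2401.4 lb/h.
N2 fraction in A = 857.51/2401.4 = 0.3571.

0.3571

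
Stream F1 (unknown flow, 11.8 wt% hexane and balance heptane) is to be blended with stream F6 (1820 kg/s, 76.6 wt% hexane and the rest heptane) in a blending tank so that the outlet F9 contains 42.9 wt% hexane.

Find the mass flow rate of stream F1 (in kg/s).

1972 kg/s

Let F1 be the unknown flow. Total out = 1820 + F1.
hexane balance: 1394.1 + 0.118·F1 = 0.429·(1820 + F1)
(0.118 − 0.429)·F1 = 0.429×1820 − 1394.1 = -613.34
F1 = -613.34 / -0.311 = 1972.2 kg/s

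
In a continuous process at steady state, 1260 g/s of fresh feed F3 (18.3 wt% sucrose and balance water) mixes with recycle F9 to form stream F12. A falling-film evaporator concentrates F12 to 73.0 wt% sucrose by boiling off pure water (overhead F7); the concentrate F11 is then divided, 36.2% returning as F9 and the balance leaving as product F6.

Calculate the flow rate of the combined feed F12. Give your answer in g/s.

1439 g/s

Overall sucrose balance (none leaves overhead): sucrose in fresh feed = sucrose in product, i.e. 1260×0.183 = (1−0.362)·F11·0.730.
F11 = 230.58/(0.730×0.638) = 495.08 g/s.
Recycle F9 = 0.362×495.08 = 179.22 g/s.
Combined feed F12 = 1260 + 179.22 = 1439.2 g/s.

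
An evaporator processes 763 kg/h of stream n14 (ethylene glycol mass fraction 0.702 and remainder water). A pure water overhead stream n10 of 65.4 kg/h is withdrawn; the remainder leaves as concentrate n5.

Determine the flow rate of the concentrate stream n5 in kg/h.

Concentrate = 763 − 65.4 = 697.6 kg/h.

697.6 kg/h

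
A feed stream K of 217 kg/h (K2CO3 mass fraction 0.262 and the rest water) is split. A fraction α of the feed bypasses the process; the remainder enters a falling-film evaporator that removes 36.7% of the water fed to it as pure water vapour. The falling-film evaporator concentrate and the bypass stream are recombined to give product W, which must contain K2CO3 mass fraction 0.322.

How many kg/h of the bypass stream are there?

67.71 kg/h

All 217×0.262 = 56.854 kg/h of K2CO3 reaches W, so W = 56.854/0.322 = 176.57 kg/h and vapour = 40.435 kg/h.
The evaporator receives (1−α)·217 of feed at 0.738 water and removes 0.367 of that water:
0.367×0.738×(1−α)×217 = 40.435
(1−α) = 40.435/58.774 = 0.6880;  α = 0.3120.
Bypass flow = 0.3120×217 = 67.709 kg/h.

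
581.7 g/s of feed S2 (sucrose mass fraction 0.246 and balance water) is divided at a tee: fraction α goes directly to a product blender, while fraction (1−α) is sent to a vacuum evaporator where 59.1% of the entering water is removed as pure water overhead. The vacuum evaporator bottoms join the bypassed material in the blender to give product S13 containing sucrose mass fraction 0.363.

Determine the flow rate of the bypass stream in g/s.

161 g/s

All 581.7×0.246 = 143.1 g/s of sucrose reaches S13, so S13 = 143.1/0.363 = 394.21 g/s and vapour = 187.49 g/s.
The evaporator receives (1−α)·581.7 of feed at 0.754 water and removes 0.591 of that water:
0.591×0.754×(1−α)×581.7 = 187.49
(1−α) = 187.49/259.21 = 0.7233;  α = 0.2767.
Bypass flow = 0.2767×581.7 = 160.95 g/s.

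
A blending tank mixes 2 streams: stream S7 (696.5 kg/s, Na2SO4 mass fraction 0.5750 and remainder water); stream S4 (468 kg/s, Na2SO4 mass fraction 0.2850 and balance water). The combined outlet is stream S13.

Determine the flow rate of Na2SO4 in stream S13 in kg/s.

Na2SO4 out = Na2SO4 in = 696.5×0.575 + 468×0.285 = 533.87 kg/s.

533.9 kg/s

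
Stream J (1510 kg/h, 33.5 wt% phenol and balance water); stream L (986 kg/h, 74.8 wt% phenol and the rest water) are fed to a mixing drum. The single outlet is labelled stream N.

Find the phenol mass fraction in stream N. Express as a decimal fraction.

Total flow out = 1510 + 986 = 2496 kg/h.
phenol in = 1510×0.335 + 986×0.748 = 1243.4 kg/h.
phenol mass fraction in N = 1243.4/2496 = 0.4981.

0.4981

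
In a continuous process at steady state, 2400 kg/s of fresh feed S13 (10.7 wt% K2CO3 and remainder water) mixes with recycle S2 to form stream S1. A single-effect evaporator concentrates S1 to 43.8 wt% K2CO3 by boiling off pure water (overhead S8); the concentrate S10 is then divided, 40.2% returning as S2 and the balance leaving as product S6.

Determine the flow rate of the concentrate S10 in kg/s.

Overall K2CO3 balance (none leaves overhead): K2CO3 in fresh feed = K2CO3 in product, i.e. 2400×0.107 = (1−0.402)·S10·0.438.
S10 = 256.8/(0.438×0.598) = 980.44 kg/s.

980.4 kg/s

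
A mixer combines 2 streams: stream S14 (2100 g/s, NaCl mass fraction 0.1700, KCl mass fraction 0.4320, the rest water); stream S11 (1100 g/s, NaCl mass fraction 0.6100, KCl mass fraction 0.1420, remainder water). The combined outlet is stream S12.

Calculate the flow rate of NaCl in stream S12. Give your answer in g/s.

NaCl out = NaCl in = 2100×0.170 + 1100×0.610 = 1028 g/s.

1028 g/s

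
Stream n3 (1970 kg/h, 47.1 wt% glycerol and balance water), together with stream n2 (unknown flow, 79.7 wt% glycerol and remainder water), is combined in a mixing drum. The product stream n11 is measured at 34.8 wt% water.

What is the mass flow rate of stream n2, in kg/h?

2459 kg/h

Let n2 be the unknown flow. Total out = 1970 + n2.
water balance: 1042.1 + 0.203·n2 = 0.348·(1970 + n2)
(0.203 − 0.348)·n2 = 0.348×1970 − 1042.1 = -356.57
n2 = -356.57 / -0.145 = 2459.1 kg/h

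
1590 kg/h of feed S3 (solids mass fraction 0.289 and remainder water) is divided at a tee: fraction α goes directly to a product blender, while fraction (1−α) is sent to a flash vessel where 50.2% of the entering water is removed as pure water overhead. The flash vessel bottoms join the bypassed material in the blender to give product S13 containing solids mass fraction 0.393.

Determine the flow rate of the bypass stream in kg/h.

All 1590×0.289 = 459.51 kg/h of solids reaches S13, so S13 = 459.51/0.393 = 1169.2 kg/h and vapour = 420.76 kg/h.
The evaporator receives (1−α)·1590 of feed at 0.711 water and removes 0.502 of that water:
0.502×0.711×(1−α)×1590 = 420.76
(1−α) = 420.76/567.51 = 0.7414;  α = 0.2586.
Bypass flow = 0.2586×1590 = 411.13 kg/h.

411.1 kg/h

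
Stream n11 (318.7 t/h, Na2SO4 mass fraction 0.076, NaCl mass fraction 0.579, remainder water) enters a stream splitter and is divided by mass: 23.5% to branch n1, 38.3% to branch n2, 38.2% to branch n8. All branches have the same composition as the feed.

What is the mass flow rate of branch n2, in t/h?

122.1 t/h

Branch n2 flow = 0.383×318.7 = 122.06 t/h.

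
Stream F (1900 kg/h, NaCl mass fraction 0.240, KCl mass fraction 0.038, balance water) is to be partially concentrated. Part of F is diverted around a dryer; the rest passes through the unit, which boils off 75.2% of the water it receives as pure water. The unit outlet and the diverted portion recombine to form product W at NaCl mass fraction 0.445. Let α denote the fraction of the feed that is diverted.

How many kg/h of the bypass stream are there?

All 1900×0.240 = 456 kg/h of NaCl reaches W, so W = 456/0.445 = 1024.7 kg/h and vapour = 875.28 kg/h.
The evaporator receives (1−α)·1900 of feed at 0.722 water and removes 0.752 of that water:
0.752×0.722×(1−α)×1900 = 875.28
(1−α) = 875.28/1031.6 = 0.8485;  α = 0.1515.
Bypass flow = 0.1515×1900 = 287.9 kg/h.

287.9 kg/h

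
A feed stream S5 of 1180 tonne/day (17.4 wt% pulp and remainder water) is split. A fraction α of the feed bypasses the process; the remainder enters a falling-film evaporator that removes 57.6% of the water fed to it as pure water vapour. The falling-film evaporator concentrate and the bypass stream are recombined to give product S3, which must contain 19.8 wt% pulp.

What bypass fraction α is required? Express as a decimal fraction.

All 1180×0.174 = 205.32 tonne/day of pulp reaches S3, so S3 = 205.32/0.198 = 1037 tonne/day and vapour = 143.03 tonne/day.
The evaporator receives (1−α)·1180 of feed at 0.826 water and removes 0.576 of that water:
0.576×0.826×(1−α)×1180 = 143.03
(1−α) = 143.03/561.42 = 0.2548;  α = 0.7452.

0.745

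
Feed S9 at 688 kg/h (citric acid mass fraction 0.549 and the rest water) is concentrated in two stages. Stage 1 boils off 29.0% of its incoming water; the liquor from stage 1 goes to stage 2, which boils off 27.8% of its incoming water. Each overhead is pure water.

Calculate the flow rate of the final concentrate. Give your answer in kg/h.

536.8 kg/h

water in feed = 688×0.451 = 310.29 kg/h.
After stage 1: water left = (1−0.290)×310.29 = 220.3; stream total = 598.02 kg/h.
After stage 2: water left = (1−0.278)×220.3 = 159.06; final concentrate = 536.77 kg/h.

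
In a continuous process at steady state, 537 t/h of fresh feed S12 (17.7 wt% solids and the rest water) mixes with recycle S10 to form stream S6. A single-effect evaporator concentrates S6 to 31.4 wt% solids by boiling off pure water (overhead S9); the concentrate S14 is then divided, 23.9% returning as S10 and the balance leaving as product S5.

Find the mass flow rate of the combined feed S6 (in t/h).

Overall solids balance (none leaves overhead): solids in fresh feed = solids in product, i.e. 537×0.177 = (1−0.239)·S14·0.314.
S14 = 95.049/(0.314×0.761) = 397.77 t/h.
Recycle S10 = 0.239×397.77 = 95.067 t/h.
Combined feed S6 = 537 + 95.067 = 632.07 t/h.

632.1 t/h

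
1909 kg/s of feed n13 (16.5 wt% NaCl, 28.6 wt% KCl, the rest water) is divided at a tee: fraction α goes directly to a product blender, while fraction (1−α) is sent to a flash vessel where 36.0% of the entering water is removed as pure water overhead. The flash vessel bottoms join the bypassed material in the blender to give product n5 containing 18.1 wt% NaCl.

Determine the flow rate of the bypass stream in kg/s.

1055 kg/s

All 1909×0.165 = 314.99 kg/s of NaCl reaches n5, so n5 = 314.99/0.181 = 1740.2 kg/s and vapour = 168.75 kg/s.
The evaporator receives (1−α)·1909 of feed at 0.549 water and removes 0.360 of that water:
0.360×0.549×(1−α)×1909 = 168.75
(1−α) = 168.75/377.29 = 0.4473;  α = 0.5527.
Bypass flow = 0.5527×1909 = 1055.2 kg/s.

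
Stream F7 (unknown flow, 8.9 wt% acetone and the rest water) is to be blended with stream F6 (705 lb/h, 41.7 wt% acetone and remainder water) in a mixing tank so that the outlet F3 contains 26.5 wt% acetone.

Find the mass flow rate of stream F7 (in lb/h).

Let F7 be the unknown flow. Total out = 705 + F7.
acetone balance: 293.99 + 0.089·F7 = 0.265·(705 + F7)
(0.089 − 0.265)·F7 = 0.265×705 − 293.99 = -107.16
F7 = -107.16 / -0.176 = 608.86 lb/h

608.9 lb/h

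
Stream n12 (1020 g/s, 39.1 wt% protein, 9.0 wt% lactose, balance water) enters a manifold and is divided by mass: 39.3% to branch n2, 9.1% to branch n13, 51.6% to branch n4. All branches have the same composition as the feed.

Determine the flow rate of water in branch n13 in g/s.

Branch n13 total = 0.091×1020 = 92.82 g/s.
water in n13 = 0.519×92.82 = 48.174 g/s.

48.17 g/s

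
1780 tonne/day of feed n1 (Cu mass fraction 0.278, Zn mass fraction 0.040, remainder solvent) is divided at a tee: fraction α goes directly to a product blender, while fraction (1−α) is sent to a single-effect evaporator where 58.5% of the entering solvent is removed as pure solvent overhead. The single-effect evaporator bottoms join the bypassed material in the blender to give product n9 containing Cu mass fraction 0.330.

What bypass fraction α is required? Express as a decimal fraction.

All 1780×0.278 = 494.84 tonne/day of Cu reaches n9, so n9 = 494.84/0.330 = 1499.5 tonne/day and vapour = 280.48 tonne/day.
The evaporator receives (1−α)·1780 of feed at 0.682 solvent and removes 0.585 of that solvent:
0.585×0.682×(1−α)×1780 = 280.48
(1−α) = 280.48/710.17 = 0.3950;  α = 0.6050.

0.605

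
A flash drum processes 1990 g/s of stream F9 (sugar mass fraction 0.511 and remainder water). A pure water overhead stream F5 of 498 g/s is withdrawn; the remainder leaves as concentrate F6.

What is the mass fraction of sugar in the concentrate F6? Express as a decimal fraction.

0.682

sugar is not removed: 1990×0.511 = 1016.9 g/s of sugar enters F6.
Concentrate = 1990 − 498 = 1492 g/s.
Mass fraction = 1016.9/1492 = 0.682.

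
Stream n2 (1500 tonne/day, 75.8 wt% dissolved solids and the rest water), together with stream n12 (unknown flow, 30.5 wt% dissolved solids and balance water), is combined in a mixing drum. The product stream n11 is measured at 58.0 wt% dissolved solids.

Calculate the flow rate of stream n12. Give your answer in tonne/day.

Let n12 be the unknown flow. Total out = 1500 + n12.
dissolved solids balance: 1137 + 0.305·n12 = 0.580·(1500 + n12)
(0.305 − 0.580)·n12 = 0.580×1500 − 1137 = -267
n12 = -267 / -0.275 = 970.91 tonne/day

970.9 tonne/day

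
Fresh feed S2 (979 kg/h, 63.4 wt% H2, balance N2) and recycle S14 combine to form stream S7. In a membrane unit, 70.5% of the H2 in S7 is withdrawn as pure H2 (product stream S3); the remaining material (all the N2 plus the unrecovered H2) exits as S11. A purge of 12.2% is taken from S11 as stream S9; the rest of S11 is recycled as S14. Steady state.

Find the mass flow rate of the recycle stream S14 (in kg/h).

N2 enters only via S2 and leaves only via the purge: 979×0.366 = 0.122×(N2 in S11), and the membrane unit passes all N2, so N2 in S7 = N2 in S11 = 2937 kg/h.
H2 in S7: m_A = 979×0.634 + (1−0.122)·(1−0.705)·m_A, so m_A = 620.69/0.7410 = 837.64 kg/h.
S11 = (1−0.705)×837.64 + 2937 = 3184.1 kg/h.
Recycle S14 = (1−0.122)×3184.1 = 2795.6 kg/h.

2796 kg/h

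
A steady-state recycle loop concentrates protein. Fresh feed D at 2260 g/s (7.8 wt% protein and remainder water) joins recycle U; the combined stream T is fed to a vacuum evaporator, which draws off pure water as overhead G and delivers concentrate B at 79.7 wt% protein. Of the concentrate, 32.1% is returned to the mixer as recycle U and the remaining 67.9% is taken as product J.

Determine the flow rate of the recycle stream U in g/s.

Overall protein balance (none leaves overhead): protein in fresh feed = protein in product, i.e. 2260×0.078 = (1−0.321)·B·0.797.
B = 176.28/(0.797×0.679) = 325.74 g/s.
Recycle U = 0.321×325.74 = 104.56 g/s.

104.6 g/s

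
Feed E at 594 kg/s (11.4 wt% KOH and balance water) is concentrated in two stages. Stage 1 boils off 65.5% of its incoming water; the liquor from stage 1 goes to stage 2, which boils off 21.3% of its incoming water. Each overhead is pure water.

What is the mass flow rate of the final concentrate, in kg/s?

water in feed = 594×0.886 = 526.28 kg/s.
After stage 1: water left = (1−0.655)×526.28 = 181.57; stream total = 249.28 kg/s.
After stage 2: water left = (1−0.213)×181.57 = 142.89; final concentrate = 210.61 kg/s.

210.6 kg/s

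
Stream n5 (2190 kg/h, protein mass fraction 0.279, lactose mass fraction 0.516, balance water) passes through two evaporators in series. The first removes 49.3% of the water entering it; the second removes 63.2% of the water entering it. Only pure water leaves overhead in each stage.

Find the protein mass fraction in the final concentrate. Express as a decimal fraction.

0.335

water in feed = 2190×0.205 = 448.95 kg/h.
After stage 1: water left = (1−0.493)×448.95 = 227.62; stream total = 1968.7 kg/h.
After stage 2: water left = (1−0.632)×227.62 = 83.763; final concentrate = 1824.8 kg/h.
protein fraction = 611.01/1824.8 = 0.335.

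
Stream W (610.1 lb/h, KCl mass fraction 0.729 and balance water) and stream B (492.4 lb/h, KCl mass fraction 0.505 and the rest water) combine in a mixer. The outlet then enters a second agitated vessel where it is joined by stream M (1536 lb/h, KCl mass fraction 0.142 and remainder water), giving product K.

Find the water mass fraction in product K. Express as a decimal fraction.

0.655

Overall, product flow = 2638.5 lb/h.
water in = 610.1×0.271 + 492.4×0.495 + 1536×0.858 = 1727 lb/h.
water fraction in K = 0.655.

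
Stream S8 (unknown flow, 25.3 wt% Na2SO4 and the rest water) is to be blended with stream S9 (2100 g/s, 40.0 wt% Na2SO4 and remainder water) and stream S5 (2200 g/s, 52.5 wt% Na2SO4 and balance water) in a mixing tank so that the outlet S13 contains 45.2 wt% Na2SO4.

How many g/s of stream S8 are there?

258.3 g/s

Let S8 be the unknown flow. Total out = 4300 + S8.
Na2SO4 balance: 1995 + 0.253·S8 = 0.452·(4300 + S8)
(0.253 − 0.452)·S8 = 0.452×4300 − 1995 = -51.4
S8 = -51.4 / -0.199 = 258.29 g/s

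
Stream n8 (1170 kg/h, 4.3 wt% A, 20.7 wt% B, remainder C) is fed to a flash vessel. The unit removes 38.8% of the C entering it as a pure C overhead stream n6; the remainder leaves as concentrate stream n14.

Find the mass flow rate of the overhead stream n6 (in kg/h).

340.5 kg/h

C entering = 1170×0.750 = 877.5 kg/h; overhead removed = 0.388×877.5 = 340.47 kg/h.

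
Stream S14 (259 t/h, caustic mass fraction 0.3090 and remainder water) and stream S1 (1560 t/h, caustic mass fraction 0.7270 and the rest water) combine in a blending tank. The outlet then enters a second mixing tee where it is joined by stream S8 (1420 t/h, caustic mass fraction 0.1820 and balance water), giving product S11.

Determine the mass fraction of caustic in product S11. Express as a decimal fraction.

0.4546

Overall, product flow = 3239 t/h.
caustic in = 259×0.309 + 1560×0.727 + 1420×0.182 = 1472.6 t/h.
caustic fraction in S11 = 0.4546.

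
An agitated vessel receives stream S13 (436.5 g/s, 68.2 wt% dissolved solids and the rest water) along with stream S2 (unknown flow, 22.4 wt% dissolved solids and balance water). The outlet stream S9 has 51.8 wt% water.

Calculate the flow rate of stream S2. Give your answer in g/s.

338.4 g/s

Let S2 be the unknown flow. Total out = 436.5 + S2.
water balance: 138.81 + 0.776·S2 = 0.518·(436.5 + S2)
(0.776 − 0.518)·S2 = 0.518×436.5 − 138.81 = 87.3
S2 = 87.3 / 0.258 = 338.37 g/s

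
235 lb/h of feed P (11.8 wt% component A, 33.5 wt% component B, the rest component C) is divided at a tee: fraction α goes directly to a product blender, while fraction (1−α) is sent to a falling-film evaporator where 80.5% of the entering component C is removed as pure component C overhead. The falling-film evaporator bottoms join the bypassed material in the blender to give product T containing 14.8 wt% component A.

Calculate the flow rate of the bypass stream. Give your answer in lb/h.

All 235×0.118 = 27.73 lb/h of component A reaches T, so T = 27.73/0.148 = 187.36 lb/h and vapour = 47.635 lb/h.
The evaporator receives (1−α)·235 of feed at 0.547 component C and removes 0.805 of that component C:
0.805×0.547×(1−α)×235 = 47.635
(1−α) = 47.635/103.48 = 0.4603;  α = 0.5397.
Bypass flow = 0.5397×235 = 126.82 lb/h.

126.8 lb/h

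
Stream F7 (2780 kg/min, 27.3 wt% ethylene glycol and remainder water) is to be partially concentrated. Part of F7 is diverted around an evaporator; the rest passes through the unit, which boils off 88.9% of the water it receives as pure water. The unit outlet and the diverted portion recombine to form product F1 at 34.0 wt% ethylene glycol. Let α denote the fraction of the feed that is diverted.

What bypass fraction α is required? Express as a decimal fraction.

All 2780×0.273 = 758.94 kg/min of ethylene glycol reaches F1, so F1 = 758.94/0.340 = 2232.2 kg/min and vapour = 547.82 kg/min.
The evaporator receives (1−α)·2780 of feed at 0.727 water and removes 0.889 of that water:
0.889×0.727×(1−α)×2780 = 547.82
(1−α) = 547.82/1796.7 = 0.3049;  α = 0.6951.

0.695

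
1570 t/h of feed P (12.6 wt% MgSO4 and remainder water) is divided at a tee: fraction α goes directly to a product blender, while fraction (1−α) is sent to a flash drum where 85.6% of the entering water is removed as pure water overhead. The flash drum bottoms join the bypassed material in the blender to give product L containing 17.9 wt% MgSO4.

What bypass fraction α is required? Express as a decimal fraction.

All 1570×0.126 = 197.82 t/h of MgSO4 reaches L, so L = 197.82/0.179 = 1105.1 t/h and vapour = 464.86 t/h.
The evaporator receives (1−α)·1570 of feed at 0.874 water and removes 0.856 of that water:
0.856×0.874×(1−α)×1570 = 464.86
(1−α) = 464.86/1174.6 = 0.3958;  α = 0.6042.

0.604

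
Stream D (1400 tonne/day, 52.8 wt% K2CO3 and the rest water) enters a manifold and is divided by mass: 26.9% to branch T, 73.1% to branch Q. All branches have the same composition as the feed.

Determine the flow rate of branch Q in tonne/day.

Branch Q flow = 0.731×1400 = 1023.4 tonne/day.

1023 tonne/day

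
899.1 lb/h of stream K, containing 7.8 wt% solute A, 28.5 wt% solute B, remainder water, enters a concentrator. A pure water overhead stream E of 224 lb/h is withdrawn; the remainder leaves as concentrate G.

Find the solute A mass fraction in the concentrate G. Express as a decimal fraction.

0.104

solute A is not removed: 899.1×0.078 = 70.13 lb/h of solute A enters G.
Concentrate = 899.1 − 224 = 675.1 lb/h.
Mass fraction = 70.13/675.1 = 0.104.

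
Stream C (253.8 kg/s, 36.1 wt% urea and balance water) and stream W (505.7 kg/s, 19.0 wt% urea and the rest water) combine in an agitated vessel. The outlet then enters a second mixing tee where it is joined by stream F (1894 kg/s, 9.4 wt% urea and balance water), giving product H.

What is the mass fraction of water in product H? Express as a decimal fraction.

Overall, product flow = 2653.5 kg/s.
water in = 253.8×0.639 + 505.7×0.810 + 1894×0.906 = 2287.8 kg/s.
water fraction in H = 0.862.

0.862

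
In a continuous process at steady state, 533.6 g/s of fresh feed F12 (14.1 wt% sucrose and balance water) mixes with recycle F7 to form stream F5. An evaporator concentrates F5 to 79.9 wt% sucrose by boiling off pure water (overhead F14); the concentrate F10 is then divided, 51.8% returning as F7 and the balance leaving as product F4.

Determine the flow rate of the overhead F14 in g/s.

439.4 g/s

Overall sucrose balance (none leaves overhead): sucrose in fresh feed = sucrose in product, i.e. 533.6×0.141 = (1−0.518)·F10·0.799.
F10 = 75.238/(0.799×0.482) = 195.36 g/s.
Recycle F7 = 0.518×195.36 = 101.2 g/s.
Combined feed F5 = 533.6 + 101.2 = 634.8 g/s.
Overhead F14 = F5 − F10 = 634.8 − 195.36 = 439.44 g/s.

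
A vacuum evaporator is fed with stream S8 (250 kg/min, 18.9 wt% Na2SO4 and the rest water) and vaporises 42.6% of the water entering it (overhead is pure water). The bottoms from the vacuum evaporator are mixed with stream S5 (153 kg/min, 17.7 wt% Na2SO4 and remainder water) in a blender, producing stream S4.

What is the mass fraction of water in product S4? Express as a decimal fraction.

Vapour removed = 0.426×0.811×250 = 86.372 kg/min; concentrate = 163.63 kg/min.
water reaching the mixer = 116.38 (from concentrate) + 153×0.823 = 242.3 kg/min.
Product flow = 163.63 + 153 = 316.63 kg/min; water fraction = 0.765.

0.765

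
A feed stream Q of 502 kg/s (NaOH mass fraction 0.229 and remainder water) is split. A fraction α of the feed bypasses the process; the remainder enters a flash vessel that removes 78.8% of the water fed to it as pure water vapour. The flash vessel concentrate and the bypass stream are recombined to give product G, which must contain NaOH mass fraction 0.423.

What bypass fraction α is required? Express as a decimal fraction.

0.245

All 502×0.229 = 114.96 kg/s of NaOH reaches G, so G = 114.96/0.423 = 271.77 kg/s and vapour = 230.23 kg/s.
The evaporator receives (1−α)·502 of feed at 0.771 water and removes 0.788 of that water:
0.788×0.771×(1−α)×502 = 230.23
(1−α) = 230.23/304.99 = 0.7549;  α = 0.2451.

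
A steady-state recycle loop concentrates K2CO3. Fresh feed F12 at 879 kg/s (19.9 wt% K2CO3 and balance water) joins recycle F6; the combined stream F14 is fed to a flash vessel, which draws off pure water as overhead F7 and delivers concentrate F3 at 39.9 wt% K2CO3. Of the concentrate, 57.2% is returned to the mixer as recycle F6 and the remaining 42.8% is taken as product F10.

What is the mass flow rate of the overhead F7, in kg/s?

440.6 kg/s

Overall K2CO3 balance (none leaves overhead): K2CO3 in fresh feed = K2CO3 in product, i.e. 879×0.199 = (1−0.572)·F3·0.399.
F3 = 174.92/(0.399×0.428) = 1024.3 kg/s.
Recycle F6 = 0.572×1024.3 = 585.9 kg/s.
Combined feed F14 = 879 + 585.9 = 1464.9 kg/s.
Overhead F7 = F14 − F3 = 1464.9 − 1024.3 = 440.6 kg/s.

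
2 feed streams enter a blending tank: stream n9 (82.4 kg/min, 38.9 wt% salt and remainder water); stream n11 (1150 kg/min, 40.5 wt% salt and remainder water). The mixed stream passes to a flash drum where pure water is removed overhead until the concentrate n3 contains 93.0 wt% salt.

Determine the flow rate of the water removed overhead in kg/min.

697.1 kg/min

salt entering = 82.4×0.389 + 1150×0.405 = 497.8 kg/min.
All salt reports to n3, so n3 = 497.8/0.930 = 535.27 kg/min.
Total feed = 1232.4 kg/min; overhead = 1232.4 − 535.27 = 697.13 kg/min.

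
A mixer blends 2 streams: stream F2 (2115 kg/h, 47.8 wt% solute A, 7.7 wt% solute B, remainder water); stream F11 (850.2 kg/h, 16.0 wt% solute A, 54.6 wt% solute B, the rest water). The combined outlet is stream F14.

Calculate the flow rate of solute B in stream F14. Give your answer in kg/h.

solute B out = solute B in = 2115×0.077 + 850.2×0.546 = 627.06 kg/h.

627.1 kg/h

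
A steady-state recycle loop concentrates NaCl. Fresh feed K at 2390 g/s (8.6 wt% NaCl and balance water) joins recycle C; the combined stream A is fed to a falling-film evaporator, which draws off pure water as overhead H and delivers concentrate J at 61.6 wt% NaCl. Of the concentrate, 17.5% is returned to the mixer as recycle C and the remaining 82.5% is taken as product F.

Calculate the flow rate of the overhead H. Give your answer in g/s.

2056 g/s

Overall NaCl balance (none leaves overhead): NaCl in fresh feed = NaCl in product, i.e. 2390×0.086 = (1−0.175)·J·0.616.
J = 205.54/(0.616×0.825) = 404.45 g/s.
Recycle C = 0.175×404.45 = 70.778 g/s.
Combined feed A = 2390 + 70.778 = 2460.8 g/s.
Overhead H = A − J = 2460.8 − 404.45 = 2056.3 g/s.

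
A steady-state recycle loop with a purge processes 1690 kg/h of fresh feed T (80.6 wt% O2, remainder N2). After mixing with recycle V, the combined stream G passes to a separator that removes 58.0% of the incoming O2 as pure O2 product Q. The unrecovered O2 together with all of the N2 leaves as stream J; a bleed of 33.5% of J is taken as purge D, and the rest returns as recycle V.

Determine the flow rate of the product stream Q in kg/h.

O2 in G: m_A = 1690×0.806 + (1−0.335)·(1−0.580)·m_A, so m_A = 1362.1/0.7207 = 1890 kg/h.
Product Q = 0.580×1890 = 1096.2 kg/h.

1096 kg/h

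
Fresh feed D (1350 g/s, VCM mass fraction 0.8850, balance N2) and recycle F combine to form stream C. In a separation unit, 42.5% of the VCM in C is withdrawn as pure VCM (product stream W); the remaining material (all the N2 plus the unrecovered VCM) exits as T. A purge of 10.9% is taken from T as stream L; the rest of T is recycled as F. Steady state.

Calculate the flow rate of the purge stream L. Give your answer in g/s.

N2 enters only via D and leaves only via the purge: 1350×0.115 = 0.109×(N2 in T), and the separation unit passes all N2, so N2 in C = N2 in T = 1424.3 g/s.
VCM in C: m_A = 1350×0.885 + (1−0.109)·(1−0.425)·m_A, so m_A = 1194.8/0.4877 = 2449.9 g/s.
T = (1−0.425)×2449.9 + 1424.3 = 2833 g/s.
Purge L = 0.109×2833 = 308.8 g/s.

308.8 g/s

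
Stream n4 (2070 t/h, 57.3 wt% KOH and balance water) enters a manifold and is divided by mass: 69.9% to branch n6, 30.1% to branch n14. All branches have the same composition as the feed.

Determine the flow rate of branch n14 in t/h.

623.1 t/h

Branch n14 flow = 0.301×2070 = 623.07 t/h.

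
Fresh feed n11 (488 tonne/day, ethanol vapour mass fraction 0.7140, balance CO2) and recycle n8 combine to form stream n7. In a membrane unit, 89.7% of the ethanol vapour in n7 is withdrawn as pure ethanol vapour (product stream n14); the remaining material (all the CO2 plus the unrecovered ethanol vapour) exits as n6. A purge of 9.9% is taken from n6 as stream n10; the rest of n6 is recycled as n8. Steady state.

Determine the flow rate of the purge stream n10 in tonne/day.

CO2 enters only via n11 and leaves only via the purge: 488×0.286 = 0.099×(CO2 in n6), and the membrane unit passes all CO2, so CO2 in n7 = CO2 in n6 = 1409.8 tonne/day.
ethanol vapour in n7: m_A = 488×0.714 + (1−0.099)·(1−0.897)·m_A, so m_A = 348.43/0.9072 = 384.08 tonne/day.
n6 = (1−0.897)×384.08 + 1409.8 = 1449.3 tonne/day.
Purge n10 = 0.099×1449.3 = 143.48 tonne/day.

143.5 tonne/day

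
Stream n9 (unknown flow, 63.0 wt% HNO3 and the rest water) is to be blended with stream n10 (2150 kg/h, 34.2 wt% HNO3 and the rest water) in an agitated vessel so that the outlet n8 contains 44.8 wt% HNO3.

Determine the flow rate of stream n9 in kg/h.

1252 kg/h

Let n9 be the unknown flow. Total out = 2150 + n9.
HNO3 balance: 735.3 + 0.630·n9 = 0.448·(2150 + n9)
(0.630 − 0.448)·n9 = 0.448×2150 − 735.3 = 227.9
n9 = 227.9 / 0.182 = 1252.2 kg/h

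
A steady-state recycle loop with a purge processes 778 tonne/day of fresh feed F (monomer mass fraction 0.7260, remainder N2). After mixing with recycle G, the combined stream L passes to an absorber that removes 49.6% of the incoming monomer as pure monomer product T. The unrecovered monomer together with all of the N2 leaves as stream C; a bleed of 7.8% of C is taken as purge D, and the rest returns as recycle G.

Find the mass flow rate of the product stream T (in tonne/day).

523.3 tonne/day

monomer in L: m_A = 778×0.726 + (1−0.078)·(1−0.496)·m_A, so m_A = 564.83/0.5353 = 1055.1 tonne/day.
Product T = 0.496×1055.1 = 523.35 tonne/day.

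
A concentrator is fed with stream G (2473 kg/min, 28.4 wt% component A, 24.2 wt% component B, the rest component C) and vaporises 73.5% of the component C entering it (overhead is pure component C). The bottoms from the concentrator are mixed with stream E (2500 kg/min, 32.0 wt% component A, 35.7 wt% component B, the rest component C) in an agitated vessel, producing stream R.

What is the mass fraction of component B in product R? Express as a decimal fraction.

Vapour removed = 0.735×0.474×2473 = 861.57 kg/min; concentrate = 1611.4 kg/min.
component B reaching the mixer = 598.47 (from concentrate) + 2500×0.357 = 1491 kg/min.
Product flow = 1611.4 + 2500 = 4111.4 kg/min; component B fraction = 0.363.

0.363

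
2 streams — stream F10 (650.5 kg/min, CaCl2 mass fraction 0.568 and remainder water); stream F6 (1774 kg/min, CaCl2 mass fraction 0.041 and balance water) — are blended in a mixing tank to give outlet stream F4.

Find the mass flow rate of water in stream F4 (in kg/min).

1982 kg/min

water out = water in = 650.5×0.432 + 1774×0.959 = 1982.3 kg/min.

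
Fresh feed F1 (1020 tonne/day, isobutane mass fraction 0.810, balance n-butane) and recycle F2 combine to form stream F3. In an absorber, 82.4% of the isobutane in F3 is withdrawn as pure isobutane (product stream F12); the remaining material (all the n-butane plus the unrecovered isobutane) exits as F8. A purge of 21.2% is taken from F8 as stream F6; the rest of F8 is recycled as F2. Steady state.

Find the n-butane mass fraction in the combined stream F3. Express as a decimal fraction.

n-butane enters only via F1 and leaves only via the purge: 1020×0.190 = 0.212×(n-butane in F8), and the absorber passes all n-butane, so n-butane in F3 = n-butane in F8 = 914.15 tonne/day.
isobutane in F3: m_A = 1020×0.810 + (1−0.212)·(1−0.824)·m_A, so m_A = 826.2/0.8613 = 959.23 tonne/day.
F3 = 959.23 + 914.15 = 1873.4 tonne/day.
n-butane fraction in F3 = 914.15/1873.4 = 0.488.

0.488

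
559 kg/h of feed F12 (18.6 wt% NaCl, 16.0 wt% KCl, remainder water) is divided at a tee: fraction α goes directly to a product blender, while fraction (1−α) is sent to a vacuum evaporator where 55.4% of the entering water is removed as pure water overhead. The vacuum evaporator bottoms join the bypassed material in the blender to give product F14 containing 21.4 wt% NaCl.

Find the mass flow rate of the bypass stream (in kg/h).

All 559×0.186 = 103.97 kg/h of NaCl reaches F14, so F14 = 103.97/0.214 = 485.86 kg/h and vapour = 73.14 kg/h.
The evaporator receives (1−α)·559 of feed at 0.654 water and removes 0.554 of that water:
0.554×0.654×(1−α)×559 = 73.14
(1−α) = 73.14/202.53 = 0.3611;  α = 0.6389.
Bypass flow = 0.6389×559 = 357.13 kg/h.

357.1 kg/h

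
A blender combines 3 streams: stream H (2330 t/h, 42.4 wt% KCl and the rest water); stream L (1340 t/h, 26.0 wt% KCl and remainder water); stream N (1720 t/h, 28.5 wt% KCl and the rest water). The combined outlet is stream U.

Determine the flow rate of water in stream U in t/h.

3563 t/h

water out = water in = 2330×0.576 + 1340×0.740 + 1720×0.715 = 3563.5 t/h.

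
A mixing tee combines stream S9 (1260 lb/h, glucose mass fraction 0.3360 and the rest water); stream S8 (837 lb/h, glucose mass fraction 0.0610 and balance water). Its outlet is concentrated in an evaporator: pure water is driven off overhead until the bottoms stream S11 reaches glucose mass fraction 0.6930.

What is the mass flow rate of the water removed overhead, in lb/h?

1412 lb/h

glucose entering = 1260×0.336 + 837×0.061 = 474.42 lb/h.
All glucose reports to S11, so S11 = 474.42/0.693 = 684.58 lb/h.
Total feed = 2097 lb/h; overhead = 2097 − 684.58 = 1412.4 lb/h.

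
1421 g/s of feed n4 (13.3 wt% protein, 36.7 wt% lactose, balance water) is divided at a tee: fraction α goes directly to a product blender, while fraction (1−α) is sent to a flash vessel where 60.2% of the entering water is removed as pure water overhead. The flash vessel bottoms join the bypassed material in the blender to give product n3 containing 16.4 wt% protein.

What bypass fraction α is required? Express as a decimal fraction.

0.372

All 1421×0.133 = 188.99 g/s of protein reaches n3, so n3 = 188.99/0.164 = 1152.4 g/s and vapour = 268.6 g/s.
The evaporator receives (1−α)·1421 of feed at 0.500 water and removes 0.602 of that water:
0.602×0.500×(1−α)×1421 = 268.6
(1−α) = 268.6/427.72 = 0.6280;  α = 0.3720.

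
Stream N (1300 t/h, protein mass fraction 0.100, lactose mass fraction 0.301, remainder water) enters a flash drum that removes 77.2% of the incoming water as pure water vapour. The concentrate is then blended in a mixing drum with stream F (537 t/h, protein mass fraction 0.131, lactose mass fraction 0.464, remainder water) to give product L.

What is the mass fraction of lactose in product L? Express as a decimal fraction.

Vapour removed = 0.772×0.599×1300 = 601.16 t/h; concentrate = 698.84 t/h.
lactose reaching the mixer = 391.3 (from concentrate) + 537×0.464 = 640.47 t/h.
Product flow = 698.84 + 537 = 1235.8 t/h; lactose fraction = 0.518.

0.518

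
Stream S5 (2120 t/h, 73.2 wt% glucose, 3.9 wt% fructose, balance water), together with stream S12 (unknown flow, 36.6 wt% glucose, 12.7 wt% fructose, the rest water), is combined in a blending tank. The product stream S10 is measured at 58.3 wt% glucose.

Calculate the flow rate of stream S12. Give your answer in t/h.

1456 t/h

Let S12 be the unknown flow. Total out = 2120 + S12.
glucose balance: 1551.8 + 0.366·S12 = 0.583·(2120 + S12)
(0.366 − 0.583)·S12 = 0.583×2120 − 1551.8 = -315.88
S12 = -315.88 / -0.217 = 1455.7 t/h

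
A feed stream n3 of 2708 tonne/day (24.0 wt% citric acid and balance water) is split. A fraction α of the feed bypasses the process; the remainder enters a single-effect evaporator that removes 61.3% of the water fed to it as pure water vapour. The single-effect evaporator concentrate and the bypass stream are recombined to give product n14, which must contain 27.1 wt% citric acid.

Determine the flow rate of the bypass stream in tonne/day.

2043 tonne/day

All 2708×0.240 = 649.92 tonne/day of citric acid reaches n14, so n14 = 649.92/0.271 = 2398.2 tonne/day and vapour = 309.77 tonne/day.
The evaporator receives (1−α)·2708 of feed at 0.760 water and removes 0.613 of that water:
0.613×0.760×(1−α)×2708 = 309.77
(1−α) = 309.77/1261.6 = 0.2455;  α = 0.7545.
Bypass flow = 0.7545×2708 = 2043.1 tonne/day.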